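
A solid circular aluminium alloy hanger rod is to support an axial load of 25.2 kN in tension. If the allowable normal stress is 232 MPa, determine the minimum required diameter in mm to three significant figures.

11.8 mm

Required area A ≥ P/σ_allow = 25200/232 = 108.6 mm².
For a solid circular section, d ≥ √(4A/π) = 11.76 mm.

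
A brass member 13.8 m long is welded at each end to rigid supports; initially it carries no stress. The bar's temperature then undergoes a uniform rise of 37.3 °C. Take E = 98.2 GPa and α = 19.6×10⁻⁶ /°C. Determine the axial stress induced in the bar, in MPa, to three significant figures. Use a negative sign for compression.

-71.8 MPa

Free thermal expansion αLΔT = 19.6e-6 · 13800 · 37.3 = 10.09 mm.
The walls impose strain ε = −(10.09)/13800 = -7.3108e-04; σ = Eε = 98200 · -7.3108e-04 = -71.79 MPa.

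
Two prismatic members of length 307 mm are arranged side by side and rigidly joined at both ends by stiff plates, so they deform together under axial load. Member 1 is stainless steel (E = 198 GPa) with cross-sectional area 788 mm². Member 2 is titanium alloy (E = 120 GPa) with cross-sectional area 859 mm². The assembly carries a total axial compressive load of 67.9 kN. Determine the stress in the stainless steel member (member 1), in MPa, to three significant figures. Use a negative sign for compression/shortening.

-51.9 MPa

Equal strain + equilibrium ⇒ each member carries load in proportion to AE: A₁E₁ = 156000000 N, A₂E₂ = 103100000 N, ΣAE = 259100000 N.
σ₁ = P·E₁/ΣAE = -67900·198000/259100000 = -51.89 MPa.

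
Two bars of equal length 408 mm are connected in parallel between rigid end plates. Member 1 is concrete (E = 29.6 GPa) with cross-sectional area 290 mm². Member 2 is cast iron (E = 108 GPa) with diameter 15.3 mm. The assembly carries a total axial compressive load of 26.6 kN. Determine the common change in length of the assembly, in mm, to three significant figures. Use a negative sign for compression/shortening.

-0.382 mm

A_2 = 183.9 mm².
Equal strain + equilibrium ⇒ each member carries load in proportion to AE: A₁E₁ = 8584000 N, A₂E₂ = 19860000 N, ΣAE = 28440000 N.
δ = PL/ΣAE = -26600·408/28440000 = -0.3816 mm.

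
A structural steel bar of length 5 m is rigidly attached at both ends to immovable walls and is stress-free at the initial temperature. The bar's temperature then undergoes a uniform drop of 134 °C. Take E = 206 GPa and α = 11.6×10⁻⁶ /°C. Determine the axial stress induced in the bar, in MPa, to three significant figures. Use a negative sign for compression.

320 MPa

Free thermal expansion αLΔT = 11.6e-6 · 5000 · -134 = -7.772 mm.
The walls impose strain ε = −(-7.772)/5000 = 1.5544e-03; σ = Eε = 206000 · 1.5544e-03 = 320.2 MPa.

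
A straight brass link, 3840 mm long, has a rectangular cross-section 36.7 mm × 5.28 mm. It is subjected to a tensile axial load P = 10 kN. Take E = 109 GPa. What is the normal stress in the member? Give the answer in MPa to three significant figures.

51.6 MPa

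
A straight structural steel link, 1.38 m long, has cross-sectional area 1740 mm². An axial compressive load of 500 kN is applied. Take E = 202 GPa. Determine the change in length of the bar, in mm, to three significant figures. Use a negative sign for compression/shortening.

-1.96 mm

δ_mech = NL/(AE) = -500000·1380/(1740·202000) = -1.963 mm.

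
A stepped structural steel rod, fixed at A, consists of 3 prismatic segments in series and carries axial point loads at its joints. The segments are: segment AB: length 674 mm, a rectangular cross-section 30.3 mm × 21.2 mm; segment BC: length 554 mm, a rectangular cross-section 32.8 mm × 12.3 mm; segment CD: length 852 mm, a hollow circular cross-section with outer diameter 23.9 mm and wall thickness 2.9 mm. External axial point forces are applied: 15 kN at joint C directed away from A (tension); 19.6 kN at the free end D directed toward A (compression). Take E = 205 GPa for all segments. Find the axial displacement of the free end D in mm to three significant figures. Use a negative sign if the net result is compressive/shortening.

Internal axial forces (sectioning from the free end, tension +): N_CD = -19.6 kN, N_BC = -4.6 kN, N_AB = -4.6 kN.
A_AB = 642.4 mm².
A_BC = 403.4 mm².
A_CD = 191.3 mm².
δ_AB = -4600·674/(642.4·205000) = -0.02354 mm
δ_BC = -4600·554/(403.4·205000) = -0.03081 mm
δ_CD = -19600·852/(191.3·205000) = -0.4258 mm
δ = Σδ_i = -0.4801 mm.

-0.480 mm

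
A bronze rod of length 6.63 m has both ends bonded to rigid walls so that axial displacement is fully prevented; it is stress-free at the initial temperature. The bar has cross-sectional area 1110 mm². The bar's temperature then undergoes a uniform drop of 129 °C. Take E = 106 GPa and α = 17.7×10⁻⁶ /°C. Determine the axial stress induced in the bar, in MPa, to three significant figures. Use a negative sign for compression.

242 MPa

Free thermal expansion αLΔT = 17.7e-6 · 6630 · -129 = -15.14 mm.
The walls impose strain ε = −(-15.14)/6630 = 2.2833e-03; σ = Eε = 106000 · 2.2833e-03 = 242 MPa.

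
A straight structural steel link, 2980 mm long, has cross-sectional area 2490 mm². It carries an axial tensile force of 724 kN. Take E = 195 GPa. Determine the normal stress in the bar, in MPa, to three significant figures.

σ = N/A = 724000/2490 = 290.8 MPa.

291 MPa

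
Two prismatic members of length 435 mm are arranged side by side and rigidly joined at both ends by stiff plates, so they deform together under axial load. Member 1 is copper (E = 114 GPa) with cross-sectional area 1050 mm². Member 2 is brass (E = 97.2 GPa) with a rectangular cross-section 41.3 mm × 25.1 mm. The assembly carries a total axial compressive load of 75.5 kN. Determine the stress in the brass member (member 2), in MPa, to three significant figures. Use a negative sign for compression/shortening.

-33.3 MPa

A_2 = 1037 mm².
Equal strain + equilibrium ⇒ each member carries load in proportion to AE: A₁E₁ = 119700000 N, A₂E₂ = 100800000 N, ΣAE = 220500000 N.
σ₂ = P·E₂/ΣAE = -75500·97200/220500000 = -33.29 MPa.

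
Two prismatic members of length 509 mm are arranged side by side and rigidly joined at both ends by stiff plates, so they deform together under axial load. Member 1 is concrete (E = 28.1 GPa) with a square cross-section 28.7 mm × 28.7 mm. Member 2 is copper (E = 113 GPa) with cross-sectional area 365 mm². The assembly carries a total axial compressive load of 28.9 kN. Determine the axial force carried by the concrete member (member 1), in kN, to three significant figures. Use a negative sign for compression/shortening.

A_1 = 823.7 mm².
Equal strain + equilibrium ⇒ each member carries load in proportion to AE: A₁E₁ = 23150000 N, A₂E₂ = 41240000 N, ΣAE = 64390000 N.
F₁ = P·A₁E₁/ΣAE = -28900·23150000/64390000 = -10390 N.

-10.4 kN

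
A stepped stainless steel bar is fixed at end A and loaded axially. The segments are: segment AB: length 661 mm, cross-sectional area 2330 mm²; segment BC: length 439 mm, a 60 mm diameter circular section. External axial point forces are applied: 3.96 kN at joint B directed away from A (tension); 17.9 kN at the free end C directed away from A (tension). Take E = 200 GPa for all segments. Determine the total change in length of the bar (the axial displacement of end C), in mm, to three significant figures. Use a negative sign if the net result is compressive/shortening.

0.0449 mm

Internal axial forces (sectioning from the free end, tension +): N_BC = 17.9 kN, N_AB = 21.86 kN.
A_BC = 2827 mm².
δ_AB = 21860·661/(2330·200000) = 0.03101 mm
δ_BC = 17900·439/(2827·200000) = 0.0139 mm
δ = Σδ_i = 0.0449 mm.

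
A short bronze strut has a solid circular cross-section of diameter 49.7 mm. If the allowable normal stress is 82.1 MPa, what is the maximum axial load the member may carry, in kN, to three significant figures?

159 kN

A = 1940 mm².
P_max = σ_allow · A = 82.1 · 1940 = 159300 N = 159.3 kN.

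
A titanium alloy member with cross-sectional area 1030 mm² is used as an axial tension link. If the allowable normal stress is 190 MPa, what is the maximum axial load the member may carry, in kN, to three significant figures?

P_max = σ_allow · A = 190 · 1030 = 195700 N = 195.7 kN.

196 kN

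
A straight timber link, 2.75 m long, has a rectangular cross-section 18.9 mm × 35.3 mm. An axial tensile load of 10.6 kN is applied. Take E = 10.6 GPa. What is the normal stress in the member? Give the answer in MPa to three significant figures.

15.9 MPa

A = 667.2 mm².
σ = N/A = 10600/667.2 = 15.89 MPa.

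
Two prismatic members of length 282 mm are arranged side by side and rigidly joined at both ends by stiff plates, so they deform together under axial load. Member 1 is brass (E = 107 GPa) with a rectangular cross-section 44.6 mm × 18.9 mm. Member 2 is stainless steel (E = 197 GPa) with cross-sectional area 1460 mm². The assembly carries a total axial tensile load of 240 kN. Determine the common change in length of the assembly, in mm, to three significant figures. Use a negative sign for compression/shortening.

A_1 = 842.9 mm².
Equal strain + equilibrium ⇒ each member carries load in proportion to AE: A₁E₁ = 90190000 N, A₂E₂ = 287600000 N, ΣAE = 377800000 N.
δ = PL/ΣAE = 240000·282/377800000 = 0.1791 mm.

0.179 mm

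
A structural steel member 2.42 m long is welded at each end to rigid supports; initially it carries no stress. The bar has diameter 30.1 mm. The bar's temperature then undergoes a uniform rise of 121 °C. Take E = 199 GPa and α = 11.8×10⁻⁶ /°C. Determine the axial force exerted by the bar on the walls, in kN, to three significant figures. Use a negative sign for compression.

-202 kN

Free thermal expansion αLΔT = 11.8e-6 · 2420 · 121 = 3.455 mm.
The walls impose strain ε = −(3.455)/2420 = -1.4278e-03; σ = Eε = 199000 · -1.4278e-03 = -284.1 MPa.
Wall reaction R = σ·A = -284.1·711.6 = -202200 N = -202.2 kN.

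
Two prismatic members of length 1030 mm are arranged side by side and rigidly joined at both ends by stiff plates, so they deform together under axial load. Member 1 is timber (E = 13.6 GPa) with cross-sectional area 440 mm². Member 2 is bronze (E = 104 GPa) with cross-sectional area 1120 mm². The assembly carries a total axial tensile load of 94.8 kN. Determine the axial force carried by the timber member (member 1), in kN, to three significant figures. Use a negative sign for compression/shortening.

Equal strain + equilibrium ⇒ each member carries load in proportion to AE: A₁E₁ = 5984000 N, A₂E₂ = 116500000 N, ΣAE = 122500000 N.
F₁ = P·A₁E₁/ΣAE = 94800·5984000/122500000 = 4632 N.

4.63 kN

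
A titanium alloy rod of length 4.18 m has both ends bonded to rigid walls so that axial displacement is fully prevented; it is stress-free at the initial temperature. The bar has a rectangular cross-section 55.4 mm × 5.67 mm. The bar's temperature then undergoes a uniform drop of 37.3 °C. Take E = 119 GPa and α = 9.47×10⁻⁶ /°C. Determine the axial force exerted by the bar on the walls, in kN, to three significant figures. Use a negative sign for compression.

Free thermal expansion αLΔT = 9.47e-6 · 4180 · -37.3 = -1.477 mm.
The walls impose strain ε = −(-1.477)/4180 = 3.5323e-04; σ = Eε = 119000 · 3.5323e-04 = 42.03 MPa.
Wall reaction R = σ·A = 42.03·314.1 = 13200 N = 13.2 kN.

13.2 kN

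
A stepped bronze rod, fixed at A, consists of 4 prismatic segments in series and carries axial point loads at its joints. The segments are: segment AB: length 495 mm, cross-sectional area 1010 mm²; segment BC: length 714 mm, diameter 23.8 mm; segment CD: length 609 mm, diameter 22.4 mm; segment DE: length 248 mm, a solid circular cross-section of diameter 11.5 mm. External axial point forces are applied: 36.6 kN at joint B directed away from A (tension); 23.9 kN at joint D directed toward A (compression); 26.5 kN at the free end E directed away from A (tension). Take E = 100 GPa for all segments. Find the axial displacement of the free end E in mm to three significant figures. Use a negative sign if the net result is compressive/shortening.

Internal axial forces (sectioning from the free end, tension +): N_DE = 26.5 kN, N_CD = 2.6 kN, N_BC = 2.6 kN, N_AB = 39.2 kN.
A_BC = 444.9 mm².
A_CD = 394.1 mm².
A_DE = 103.9 mm².
δ_AB = 39200·495/(1010·100000) = 0.1921 mm
δ_BC = 2600·714/(444.9·100000) = 0.04173 mm
δ_CD = 2600·609/(394.1·100000) = 0.04018 mm
δ_DE = 26500·248/(103.9·100000) = 0.6327 mm
δ = Σδ_i = 0.9067 mm.

0.907 mm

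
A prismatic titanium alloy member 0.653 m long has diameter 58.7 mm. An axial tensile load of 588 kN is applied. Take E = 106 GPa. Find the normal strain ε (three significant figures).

A = 2706 mm².
σ = N/A = 217.3 MPa; ε = σ/E = 217.3/106000 = 2.050e-03.

0.00205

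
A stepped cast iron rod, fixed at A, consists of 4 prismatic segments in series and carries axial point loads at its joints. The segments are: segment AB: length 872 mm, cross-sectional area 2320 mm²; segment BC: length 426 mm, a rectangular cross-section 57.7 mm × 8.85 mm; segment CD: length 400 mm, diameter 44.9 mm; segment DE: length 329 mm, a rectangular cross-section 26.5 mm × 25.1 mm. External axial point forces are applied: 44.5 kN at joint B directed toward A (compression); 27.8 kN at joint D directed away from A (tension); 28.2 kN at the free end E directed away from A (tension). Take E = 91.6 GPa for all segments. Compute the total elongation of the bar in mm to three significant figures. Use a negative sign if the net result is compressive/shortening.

0.864 mm

Internal axial forces (sectioning from the free end, tension +): N_DE = 28.2 kN, N_CD = 56 kN, N_BC = 56 kN, N_AB = 11.5 kN.
A_BC = 510.6 mm².
A_CD = 1583 mm².
A_DE = 665.2 mm².
δ_AB = 11500·872/(2320·91600) = 0.04719 mm
δ_BC = 56000·426/(510.6·91600) = 0.51 mm
δ_CD = 56000·400/(1583·91600) = 0.1544 mm
δ_DE = 28200·329/(665.2·91600) = 0.1523 mm
δ = Σδ_i = 0.8639 mm.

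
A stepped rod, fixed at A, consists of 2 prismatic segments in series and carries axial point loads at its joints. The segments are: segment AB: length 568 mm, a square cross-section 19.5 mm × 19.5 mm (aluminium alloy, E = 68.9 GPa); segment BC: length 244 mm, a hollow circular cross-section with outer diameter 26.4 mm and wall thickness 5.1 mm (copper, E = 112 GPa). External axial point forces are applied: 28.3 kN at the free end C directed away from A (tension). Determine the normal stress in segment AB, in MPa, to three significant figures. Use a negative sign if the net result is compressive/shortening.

74.4 MPa

Internal axial forces (sectioning from the free end, tension +): N_BC = 28.3 kN, N_AB = 28.3 kN.
A_AB = 380.2 mm².
σ_AB = N_AB/A_AB = 28300/380.2 = 74.42 MPa.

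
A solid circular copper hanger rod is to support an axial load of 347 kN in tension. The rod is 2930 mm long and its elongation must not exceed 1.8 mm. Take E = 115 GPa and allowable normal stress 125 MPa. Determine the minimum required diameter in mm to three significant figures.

79.1 mm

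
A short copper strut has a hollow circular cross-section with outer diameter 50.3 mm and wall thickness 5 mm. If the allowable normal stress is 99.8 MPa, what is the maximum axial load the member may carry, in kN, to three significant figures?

71.0 kN

A = 711.6 mm².
P_max = σ_allow · A = 99.8 · 711.6 = 71010 N = 71.01 kN.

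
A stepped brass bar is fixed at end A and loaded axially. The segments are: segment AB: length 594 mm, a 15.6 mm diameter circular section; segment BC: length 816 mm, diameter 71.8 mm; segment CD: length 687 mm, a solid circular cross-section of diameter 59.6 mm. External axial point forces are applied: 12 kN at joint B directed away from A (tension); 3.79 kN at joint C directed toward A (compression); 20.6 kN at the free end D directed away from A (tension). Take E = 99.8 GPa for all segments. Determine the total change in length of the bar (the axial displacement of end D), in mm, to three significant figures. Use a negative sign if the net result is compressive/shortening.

0.982 mm

Internal axial forces (sectioning from the free end, tension +): N_CD = 20.6 kN, N_BC = 16.81 kN, N_AB = 28.81 kN.
A_AB = 191.1 mm².
A_BC = 4049 mm².
A_CD = 2790 mm².
δ_AB = 28810·594/(191.1·99800) = 0.8971 mm
δ_BC = 16810·816/(4049·99800) = 0.03395 mm
δ_CD = 20600·687/(2790·99800) = 0.05083 mm
δ = Σδ_i = 0.9819 mm.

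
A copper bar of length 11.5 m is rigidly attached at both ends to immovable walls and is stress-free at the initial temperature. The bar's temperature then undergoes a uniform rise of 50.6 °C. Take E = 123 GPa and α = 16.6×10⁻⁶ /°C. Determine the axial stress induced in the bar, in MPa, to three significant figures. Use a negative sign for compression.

-103 MPa

Free thermal expansion αLΔT = 16.6e-6 · 11500 · 50.6 = 9.66 mm.
The walls impose strain ε = −(9.66)/11500 = -8.3996e-04; σ = Eε = 123000 · -8.3996e-04 = -103.3 MPa.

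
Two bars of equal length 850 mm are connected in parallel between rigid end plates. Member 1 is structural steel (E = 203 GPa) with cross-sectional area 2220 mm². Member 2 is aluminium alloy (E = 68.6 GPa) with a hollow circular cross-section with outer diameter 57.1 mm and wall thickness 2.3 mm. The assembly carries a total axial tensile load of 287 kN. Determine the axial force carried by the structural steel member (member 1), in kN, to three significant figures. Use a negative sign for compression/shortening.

A_2 = 396 mm².
Equal strain + equilibrium ⇒ each member carries load in proportion to AE: A₁E₁ = 450700000 N, A₂E₂ = 27160000 N, ΣAE = 477800000 N.
F₁ = P·A₁E₁/ΣAE = 287000·450700000/477800000 = 270700 N.

271 kN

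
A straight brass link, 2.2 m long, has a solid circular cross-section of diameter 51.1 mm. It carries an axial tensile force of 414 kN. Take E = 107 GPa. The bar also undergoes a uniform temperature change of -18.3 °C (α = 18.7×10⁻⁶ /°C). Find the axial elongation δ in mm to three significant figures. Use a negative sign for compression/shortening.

3.40 mm

A = 2051 mm².
δ_mech = NL/(AE) = 414000·2200/(2051·107000) = 4.151 mm.
δ_thermal = αLΔT = 18.7e-6·2200·-18.3 = -0.7529 mm.
δ = δ_mech + δ_thermal = 3.398 mm.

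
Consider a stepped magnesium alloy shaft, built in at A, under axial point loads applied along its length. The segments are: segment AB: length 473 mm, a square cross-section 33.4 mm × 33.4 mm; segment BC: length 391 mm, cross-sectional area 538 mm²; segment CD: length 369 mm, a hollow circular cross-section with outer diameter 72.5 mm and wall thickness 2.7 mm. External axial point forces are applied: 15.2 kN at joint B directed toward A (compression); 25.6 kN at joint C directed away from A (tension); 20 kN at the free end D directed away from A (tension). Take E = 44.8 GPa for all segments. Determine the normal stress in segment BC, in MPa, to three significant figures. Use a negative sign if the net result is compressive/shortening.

84.8 MPa

Internal axial forces (sectioning from the free end, tension +): N_CD = 20 kN, N_BC = 45.6 kN, N_AB = 30.4 kN.
σ_BC = N_BC/A_BC = 45600/538 = 84.76 MPa.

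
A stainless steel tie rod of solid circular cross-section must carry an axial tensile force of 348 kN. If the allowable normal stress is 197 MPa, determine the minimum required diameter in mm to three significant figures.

Required area A ≥ P/σ_allow = 348000/197 = 1766 mm².
For a solid circular section, d ≥ √(4A/π) = 47.43 mm.

47.4 mm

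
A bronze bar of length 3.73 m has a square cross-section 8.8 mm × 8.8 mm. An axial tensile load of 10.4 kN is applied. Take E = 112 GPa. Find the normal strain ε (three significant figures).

A = 77.44 mm².
σ = N/A = 134.3 MPa; ε = σ/E = 134.3/112000 = 1.199e-03.

0.00120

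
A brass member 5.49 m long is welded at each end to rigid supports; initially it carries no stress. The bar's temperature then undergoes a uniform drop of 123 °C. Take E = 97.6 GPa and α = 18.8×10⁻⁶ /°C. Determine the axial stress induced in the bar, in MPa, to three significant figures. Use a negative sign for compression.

226 MPa

Free thermal expansion αLΔT = 18.8e-6 · 5490 · -123 = -12.7 mm.
The walls impose strain ε = −(-12.7)/5490 = 2.3124e-03; σ = Eε = 97600 · 2.3124e-03 = 225.7 MPa.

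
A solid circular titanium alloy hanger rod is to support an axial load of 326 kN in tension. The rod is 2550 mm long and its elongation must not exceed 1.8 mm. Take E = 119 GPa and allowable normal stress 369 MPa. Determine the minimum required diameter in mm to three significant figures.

Required area A ≥ P/σ_allow = 326000/369 = 883.5 mm².
For a solid circular section, d ≥ √(4A/π) = 33.54 mm.
Elongation limit: A ≥ PL/(Eδ_allow) = 326000·2550/(119000·1.8) = 3881 mm² ⇒ d ≥ 70.29 mm.
The elongation limit governs.

70.3 mm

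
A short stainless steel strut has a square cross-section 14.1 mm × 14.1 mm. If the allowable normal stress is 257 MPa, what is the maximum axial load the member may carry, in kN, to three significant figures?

51.1 kN

A = 198.8 mm².
P_max = σ_allow · A = 257 · 198.8 = 51090 N = 51.09 kN.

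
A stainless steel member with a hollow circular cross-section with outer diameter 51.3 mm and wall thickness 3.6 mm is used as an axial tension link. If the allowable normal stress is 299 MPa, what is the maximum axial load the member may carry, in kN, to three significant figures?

A = 539.5 mm².
P_max = σ_allow · A = 299 · 539.5 = 161300 N = 161.3 kN.

161 kN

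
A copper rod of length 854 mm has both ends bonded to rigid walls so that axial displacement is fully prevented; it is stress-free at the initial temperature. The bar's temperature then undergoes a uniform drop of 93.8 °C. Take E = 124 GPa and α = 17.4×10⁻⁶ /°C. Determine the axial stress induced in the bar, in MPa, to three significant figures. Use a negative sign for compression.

Free thermal expansion αLΔT = 17.4e-6 · 854 · -93.8 = -1.394 mm.
The walls impose strain ε = −(-1.394)/854 = 1.6321e-03; σ = Eε = 124000 · 1.6321e-03 = 202.4 MPa.

202 MPa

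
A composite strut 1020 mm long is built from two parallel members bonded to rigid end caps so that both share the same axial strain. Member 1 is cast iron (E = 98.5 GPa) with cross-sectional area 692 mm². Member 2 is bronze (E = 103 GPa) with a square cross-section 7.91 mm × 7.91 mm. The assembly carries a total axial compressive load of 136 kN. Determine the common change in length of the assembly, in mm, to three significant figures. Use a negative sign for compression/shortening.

-1.86 mm

A_2 = 62.57 mm².
Equal strain + equilibrium ⇒ each member carries load in proportion to AE: A₁E₁ = 68160000 N, A₂E₂ = 6445000 N, ΣAE = 74610000 N.
δ = PL/ΣAE = -136000·1020/74610000 = -1.859 mm.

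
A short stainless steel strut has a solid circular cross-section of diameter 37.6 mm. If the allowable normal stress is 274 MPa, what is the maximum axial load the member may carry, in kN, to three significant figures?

A = 1110 mm².
P_max = σ_allow · A = 274 · 1110 = 304200 N = 304.2 kN.

304 kN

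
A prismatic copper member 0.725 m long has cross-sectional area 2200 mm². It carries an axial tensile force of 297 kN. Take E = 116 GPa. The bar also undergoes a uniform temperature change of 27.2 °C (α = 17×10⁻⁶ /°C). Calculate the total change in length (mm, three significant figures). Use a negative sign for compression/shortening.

δ_mech = NL/(AE) = 297000·725/(2200·116000) = 0.8437 mm.
δ_thermal = αLΔT = 17e-6·725·27.2 = 0.3352 mm.
δ = δ_mech + δ_thermal = 1.179 mm.

1.18 mm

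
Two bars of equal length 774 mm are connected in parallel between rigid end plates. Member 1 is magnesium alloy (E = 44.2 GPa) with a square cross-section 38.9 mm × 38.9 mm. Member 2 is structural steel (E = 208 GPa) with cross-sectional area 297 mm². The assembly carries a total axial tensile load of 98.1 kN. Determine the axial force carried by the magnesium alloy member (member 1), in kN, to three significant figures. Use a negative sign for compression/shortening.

51.0 kN

A_1 = 1513 mm².
Equal strain + equilibrium ⇒ each member carries load in proportion to AE: A₁E₁ = 66880000 N, A₂E₂ = 61780000 N, ΣAE = 128700000 N.
F₁ = P·A₁E₁/ΣAE = 98100·66880000/128700000 = 51000 N.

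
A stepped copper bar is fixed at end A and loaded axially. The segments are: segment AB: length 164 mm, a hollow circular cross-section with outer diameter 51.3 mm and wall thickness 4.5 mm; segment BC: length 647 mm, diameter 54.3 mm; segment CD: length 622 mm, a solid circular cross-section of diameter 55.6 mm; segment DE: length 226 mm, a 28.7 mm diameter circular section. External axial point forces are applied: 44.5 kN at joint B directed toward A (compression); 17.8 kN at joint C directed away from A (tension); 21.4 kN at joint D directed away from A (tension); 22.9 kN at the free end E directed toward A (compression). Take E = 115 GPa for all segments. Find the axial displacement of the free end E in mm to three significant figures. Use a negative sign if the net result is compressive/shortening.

Internal axial forces (sectioning from the free end, tension +): N_DE = -22.9 kN, N_CD = -1.5 kN, N_BC = 16.3 kN, N_AB = -28.2 kN.
A_AB = 661.6 mm².
A_BC = 2316 mm².
A_CD = 2428 mm².
A_DE = 646.9 mm².
δ_AB = -28200·164/(661.6·115000) = -0.06078 mm
δ_BC = 16300·647/(2316·115000) = 0.0396 mm
δ_CD = -1500·622/(2428·115000) = -0.003342 mm
δ_DE = -22900·226/(646.9·115000) = -0.06957 mm
δ = Σδ_i = -0.09409 mm.

-0.0941 mm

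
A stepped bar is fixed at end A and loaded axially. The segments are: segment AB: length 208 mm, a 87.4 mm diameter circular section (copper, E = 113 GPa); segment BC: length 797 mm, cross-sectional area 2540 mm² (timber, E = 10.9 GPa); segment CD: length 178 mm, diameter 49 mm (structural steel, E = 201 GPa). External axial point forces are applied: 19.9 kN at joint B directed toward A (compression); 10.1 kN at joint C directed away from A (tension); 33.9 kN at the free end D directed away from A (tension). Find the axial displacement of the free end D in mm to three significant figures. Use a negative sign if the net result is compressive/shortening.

1.29 mm

Internal axial forces (sectioning from the free end, tension +): N_CD = 33.9 kN, N_BC = 44 kN, N_AB = 24.1 kN.
A_AB = 5999 mm².
A_CD = 1886 mm².
δ_AB = 24100·208/(5999·113000) = 0.007394 mm
δ_BC = 44000·797/(2540·10900) = 1.267 mm
δ_CD = 33900·178/(1886·201000) = 0.01592 mm
δ = Σδ_i = 1.29 mm.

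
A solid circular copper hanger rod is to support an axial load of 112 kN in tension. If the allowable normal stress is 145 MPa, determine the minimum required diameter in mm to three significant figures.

31.4 mm

Required area A ≥ P/σ_allow = 112000/145 = 772.4 mm².
For a solid circular section, d ≥ √(4A/π) = 31.36 mm.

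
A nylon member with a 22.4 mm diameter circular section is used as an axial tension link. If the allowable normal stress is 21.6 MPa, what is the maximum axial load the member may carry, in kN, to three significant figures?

8.51 kN

A = 394.1 mm².
P_max = σ_allow · A = 21.6 · 394.1 = 8512 N = 8.512 kN.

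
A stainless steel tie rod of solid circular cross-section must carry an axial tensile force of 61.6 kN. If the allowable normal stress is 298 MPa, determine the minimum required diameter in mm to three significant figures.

16.2 mm

Required area A ≥ P/σ_allow = 61600/298 = 206.7 mm².
For a solid circular section, d ≥ √(4A/π) = 16.22 mm.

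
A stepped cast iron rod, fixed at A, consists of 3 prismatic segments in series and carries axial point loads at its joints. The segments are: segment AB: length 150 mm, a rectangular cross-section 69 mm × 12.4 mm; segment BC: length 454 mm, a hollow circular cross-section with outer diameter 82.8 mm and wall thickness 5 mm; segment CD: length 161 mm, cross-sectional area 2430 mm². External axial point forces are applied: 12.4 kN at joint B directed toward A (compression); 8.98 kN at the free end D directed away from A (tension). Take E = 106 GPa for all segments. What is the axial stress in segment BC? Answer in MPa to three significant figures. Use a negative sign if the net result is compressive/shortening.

Internal axial forces (sectioning from the free end, tension +): N_CD = 8.98 kN, N_BC = 8.98 kN, N_AB = -3.42 kN.
A_BC = 1222 mm².
σ_BC = N_BC/A_BC = 8980/1222 = 7.348 MPa.

7.35 MPa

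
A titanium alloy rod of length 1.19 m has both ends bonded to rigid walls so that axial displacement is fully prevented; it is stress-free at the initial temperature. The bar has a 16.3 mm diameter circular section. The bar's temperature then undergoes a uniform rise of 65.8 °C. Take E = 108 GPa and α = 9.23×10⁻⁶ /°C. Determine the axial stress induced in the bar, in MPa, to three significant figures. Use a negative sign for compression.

Free thermal expansion αLΔT = 9.23e-6 · 1190 · 65.8 = 0.7227 mm.
The walls impose strain ε = −(0.7227)/1190 = -6.0733e-04; σ = Eε = 108000 · -6.0733e-04 = -65.59 MPa.

-65.6 MPa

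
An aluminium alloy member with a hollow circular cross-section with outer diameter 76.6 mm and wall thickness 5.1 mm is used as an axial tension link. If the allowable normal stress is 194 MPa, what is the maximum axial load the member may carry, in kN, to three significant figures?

A = 1146 mm².
P_max = σ_allow · A = 194 · 1146 = 222200 N = 222.2 kN.

222 kN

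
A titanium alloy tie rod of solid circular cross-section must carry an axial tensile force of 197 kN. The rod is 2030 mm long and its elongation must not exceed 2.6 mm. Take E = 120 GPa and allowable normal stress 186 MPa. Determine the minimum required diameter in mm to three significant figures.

Required area A ≥ P/σ_allow = 197000/186 = 1059 mm².
For a solid circular section, d ≥ √(4A/π) = 36.72 mm.
Elongation limit: A ≥ PL/(Eδ_allow) = 197000·2030/(120000·2.6) = 1282 mm² ⇒ d ≥ 40.4 mm.
The elongation limit governs.

40.4 mm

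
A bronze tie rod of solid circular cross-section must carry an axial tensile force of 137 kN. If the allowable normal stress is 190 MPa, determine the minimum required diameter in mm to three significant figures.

Required area A ≥ P/σ_allow = 137000/190 = 721.1 mm².
For a solid circular section, d ≥ √(4A/π) = 30.3 mm.

30.3 mm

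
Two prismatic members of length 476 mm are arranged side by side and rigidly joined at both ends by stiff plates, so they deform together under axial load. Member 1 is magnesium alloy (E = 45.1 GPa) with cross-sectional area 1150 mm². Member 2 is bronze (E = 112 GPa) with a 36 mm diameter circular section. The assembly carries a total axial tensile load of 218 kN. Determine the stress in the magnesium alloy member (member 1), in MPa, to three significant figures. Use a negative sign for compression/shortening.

A_2 = 1018 mm².
Equal strain + equilibrium ⇒ each member carries load in proportion to AE: A₁E₁ = 51860000 N, A₂E₂ = 114000000 N, ΣAE = 165900000 N.
σ₁ = P·E₁/ΣAE = 218000·45100/165900000 = 59.28 MPa.

59.3 MPa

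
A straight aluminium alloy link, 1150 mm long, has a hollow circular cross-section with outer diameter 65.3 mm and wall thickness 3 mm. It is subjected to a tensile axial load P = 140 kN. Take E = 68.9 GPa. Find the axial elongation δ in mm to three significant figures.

3.98 mm

A = 587.2 mm².
δ_mech = NL/(AE) = 140000·1150/(587.2·68900) = 3.98 mm.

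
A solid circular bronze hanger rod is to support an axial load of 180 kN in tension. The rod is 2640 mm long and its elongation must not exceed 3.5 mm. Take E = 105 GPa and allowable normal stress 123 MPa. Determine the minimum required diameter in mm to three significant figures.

Required area A ≥ P/σ_allow = 180000/123 = 1463 mm².
For a solid circular section, d ≥ √(4A/π) = 43.17 mm.
Elongation limit: A ≥ PL/(Eδ_allow) = 180000·2640/(105000·3.5) = 1293 mm² ⇒ d ≥ 40.58 mm.
The stress limit governs.

43.2 mm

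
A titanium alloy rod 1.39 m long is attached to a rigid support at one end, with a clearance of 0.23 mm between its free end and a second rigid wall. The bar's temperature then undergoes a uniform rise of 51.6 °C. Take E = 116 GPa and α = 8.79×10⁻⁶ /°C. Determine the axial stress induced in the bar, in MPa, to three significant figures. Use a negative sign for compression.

-33.4 MPa

Free thermal expansion αLΔT = 8.79e-6 · 1390 · 51.6 = 0.6305 mm.
The walls engage after the gap closes; constrained expansion = 0.6305 − 0.23 = 0.4005 mm.
The walls impose strain ε = −(0.4005)/1390 = -2.8810e-04; σ = Eε = 116000 · -2.8810e-04 = -33.42 MPa.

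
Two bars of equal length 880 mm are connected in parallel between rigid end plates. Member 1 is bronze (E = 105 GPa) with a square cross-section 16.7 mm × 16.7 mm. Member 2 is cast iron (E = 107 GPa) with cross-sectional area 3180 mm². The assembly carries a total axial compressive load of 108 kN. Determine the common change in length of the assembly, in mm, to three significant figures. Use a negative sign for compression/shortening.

-0.257 mm

A_1 = 278.9 mm².
Equal strain + equilibrium ⇒ each member carries load in proportion to AE: A₁E₁ = 29280000 N, A₂E₂ = 340300000 N, ΣAE = 369500000 N.
δ = PL/ΣAE = -108000·880/369500000 = -0.2572 mm.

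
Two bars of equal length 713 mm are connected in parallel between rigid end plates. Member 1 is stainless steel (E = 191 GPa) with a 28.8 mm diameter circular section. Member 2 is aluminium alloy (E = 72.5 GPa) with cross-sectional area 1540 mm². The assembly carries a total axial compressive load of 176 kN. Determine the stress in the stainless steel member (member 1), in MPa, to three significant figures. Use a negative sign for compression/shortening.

A_1 = 651.4 mm².
Equal strain + equilibrium ⇒ each member carries load in proportion to AE: A₁E₁ = 124400000 N, A₂E₂ = 111600000 N, ΣAE = 236100000 N.
σ₁ = P·E₁/ΣAE = -176000·191000/236100000 = -142.4 MPa.

-142 MPa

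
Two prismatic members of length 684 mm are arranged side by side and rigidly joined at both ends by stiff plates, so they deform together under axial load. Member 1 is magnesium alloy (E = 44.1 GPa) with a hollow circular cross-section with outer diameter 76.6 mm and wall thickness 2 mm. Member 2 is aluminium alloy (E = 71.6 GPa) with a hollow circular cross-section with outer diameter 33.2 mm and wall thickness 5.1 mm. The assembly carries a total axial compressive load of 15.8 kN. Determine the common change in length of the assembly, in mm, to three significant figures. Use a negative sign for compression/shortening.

-0.204 mm

A_1 = 468.7 mm².
A_2 = 450.2 mm².
Equal strain + equilibrium ⇒ each member carries load in proportion to AE: A₁E₁ = 20670000 N, A₂E₂ = 32240000 N, ΣAE = 52910000 N.
δ = PL/ΣAE = -15800·684/52910000 = -0.2043 mm.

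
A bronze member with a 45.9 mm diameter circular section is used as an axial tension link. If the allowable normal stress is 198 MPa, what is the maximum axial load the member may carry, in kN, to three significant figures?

328 kN

A = 1655 mm².
P_max = σ_allow · A = 198 · 1655 = 327600 N = 327.6 kN.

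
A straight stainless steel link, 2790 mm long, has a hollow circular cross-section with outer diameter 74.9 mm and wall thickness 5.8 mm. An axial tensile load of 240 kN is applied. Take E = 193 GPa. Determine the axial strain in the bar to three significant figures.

A = 1259 mm².
σ = N/A = 190.6 MPa; ε = σ/E = 190.6/193000 = 9.876e-04.

9.88e-04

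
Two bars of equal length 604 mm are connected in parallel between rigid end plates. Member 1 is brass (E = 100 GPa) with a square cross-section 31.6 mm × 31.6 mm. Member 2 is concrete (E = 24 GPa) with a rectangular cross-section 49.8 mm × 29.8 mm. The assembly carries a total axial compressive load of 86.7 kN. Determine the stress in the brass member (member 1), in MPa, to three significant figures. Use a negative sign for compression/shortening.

-64.0 MPa

A_1 = 998.6 mm².
A_2 = 1484 mm².
Equal strain + equilibrium ⇒ each member carries load in proportion to AE: A₁E₁ = 99860000 N, A₂E₂ = 35620000 N, ΣAE = 135500000 N.
σ₁ = P·E₁/ΣAE = -86700·100000/135500000 = -64 MPa.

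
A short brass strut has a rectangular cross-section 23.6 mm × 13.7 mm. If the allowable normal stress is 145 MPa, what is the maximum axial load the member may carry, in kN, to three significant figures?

A = 323.3 mm².
P_max = σ_allow · A = 145 · 323.3 = 46880 N = 46.88 kN.

46.9 kN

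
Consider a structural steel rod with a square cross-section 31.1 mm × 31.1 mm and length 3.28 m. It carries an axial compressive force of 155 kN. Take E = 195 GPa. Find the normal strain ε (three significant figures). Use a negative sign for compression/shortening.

A = 967.2 mm².
σ = N/A = -160.3 MPa; ε = σ/E = -160.3/195000 = -8.218e-04.

-8.22e-04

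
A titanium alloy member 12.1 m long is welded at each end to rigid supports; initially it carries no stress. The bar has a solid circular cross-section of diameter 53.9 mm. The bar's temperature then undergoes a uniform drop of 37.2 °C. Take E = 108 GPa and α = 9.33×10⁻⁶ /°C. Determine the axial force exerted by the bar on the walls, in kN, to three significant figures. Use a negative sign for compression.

85.5 kN

Free thermal expansion αLΔT = 9.33e-6 · 12100 · -37.2 = -4.2 mm.
The walls impose strain ε = −(-4.2)/12100 = 3.4708e-04; σ = Eε = 108000 · 3.4708e-04 = 37.48 MPa.
Wall reaction R = σ·A = 37.48·2282 = 85530 N = 85.53 kN.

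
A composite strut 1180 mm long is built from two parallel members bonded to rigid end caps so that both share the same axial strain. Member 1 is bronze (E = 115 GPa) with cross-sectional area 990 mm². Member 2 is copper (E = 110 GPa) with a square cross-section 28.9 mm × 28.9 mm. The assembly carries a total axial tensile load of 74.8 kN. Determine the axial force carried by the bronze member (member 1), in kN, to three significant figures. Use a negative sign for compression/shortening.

A_2 = 835.2 mm².
Equal strain + equilibrium ⇒ each member carries load in proportion to AE: A₁E₁ = 113800000 N, A₂E₂ = 91870000 N, ΣAE = 205700000 N.
F₁ = P·A₁E₁/ΣAE = 74800·113800000/205700000 = 41400 N.

41.4 kN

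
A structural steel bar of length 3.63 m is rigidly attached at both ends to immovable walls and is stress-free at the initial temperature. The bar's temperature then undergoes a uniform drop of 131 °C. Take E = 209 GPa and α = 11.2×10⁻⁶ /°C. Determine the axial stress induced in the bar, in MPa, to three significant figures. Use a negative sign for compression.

307 MPa

Free thermal expansion αLΔT = 11.2e-6 · 3630 · -131 = -5.326 mm.
The walls impose strain ε = −(-5.326)/3630 = 1.4672e-03; σ = Eε = 209000 · 1.4672e-03 = 306.6 MPa.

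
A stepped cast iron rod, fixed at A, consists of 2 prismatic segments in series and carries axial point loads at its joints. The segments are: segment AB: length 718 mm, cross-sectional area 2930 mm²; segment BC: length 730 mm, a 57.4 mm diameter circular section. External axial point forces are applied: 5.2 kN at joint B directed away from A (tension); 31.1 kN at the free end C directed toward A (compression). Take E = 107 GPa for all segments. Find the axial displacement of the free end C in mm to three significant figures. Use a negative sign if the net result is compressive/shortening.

-0.141 mm

Internal axial forces (sectioning from the free end, tension +): N_BC = -31.1 kN, N_AB = -25.9 kN.
A_BC = 2588 mm².
δ_AB = -25900·718/(2930·107000) = -0.05932 mm
δ_BC = -31100·730/(2588·107000) = -0.08199 mm
δ = Σδ_i = -0.1413 mm.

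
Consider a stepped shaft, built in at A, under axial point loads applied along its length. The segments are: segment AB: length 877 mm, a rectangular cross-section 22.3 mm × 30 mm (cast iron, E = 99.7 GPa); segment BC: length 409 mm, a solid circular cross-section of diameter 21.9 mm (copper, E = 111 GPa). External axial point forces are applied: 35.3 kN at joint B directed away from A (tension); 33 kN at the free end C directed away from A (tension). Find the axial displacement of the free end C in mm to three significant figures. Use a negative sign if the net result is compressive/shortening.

Internal axial forces (sectioning from the free end, tension +): N_BC = 33 kN, N_AB = 68.3 kN.
A_AB = 669 mm².
A_BC = 376.7 mm².
δ_AB = 68300·877/(669·99700) = 0.898 mm
δ_BC = 33000·409/(376.7·111000) = 0.3228 mm
δ = Σδ_i = 1.221 mm.

1.22 mm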